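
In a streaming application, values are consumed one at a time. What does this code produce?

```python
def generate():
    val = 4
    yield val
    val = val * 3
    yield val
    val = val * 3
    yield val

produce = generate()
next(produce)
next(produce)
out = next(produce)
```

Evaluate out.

Step 1: Trace through generator execution:
  Yield 1: val starts at 4, yield 4
  Yield 2: val = 4 * 3 = 12, yield 12
  Yield 3: val = 12 * 3 = 36, yield 36
Step 2: First next() gets 4, second next() gets the second value, third next() yields 36.
Therefore out = 36.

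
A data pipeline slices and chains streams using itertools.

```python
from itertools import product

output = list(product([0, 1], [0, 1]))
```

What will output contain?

Step 1: product([0, 1], [0, 1]) gives all pairs:
  (0, 0)
  (0, 1)
  (1, 0)
  (1, 1)
Therefore output = [(0, 0), (0, 1), (1, 0), (1, 1)].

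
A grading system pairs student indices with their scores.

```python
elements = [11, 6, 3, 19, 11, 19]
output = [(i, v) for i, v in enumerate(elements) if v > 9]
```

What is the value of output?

Step 1: Filter enumerate([11, 6, 3, 19, 11, 19]) keeping v > 9:
  (0, 11): 11 > 9, included
  (1, 6): 6 <= 9, excluded
  (2, 3): 3 <= 9, excluded
  (3, 19): 19 > 9, included
  (4, 11): 11 > 9, included
  (5, 19): 19 > 9, included
Therefore output = [(0, 11), (3, 19), (4, 11), (5, 19)].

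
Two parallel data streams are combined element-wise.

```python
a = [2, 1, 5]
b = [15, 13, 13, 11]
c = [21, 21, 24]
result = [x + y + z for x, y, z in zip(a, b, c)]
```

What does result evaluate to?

Step 1: zip three lists (truncates to shortest, len=3):
  2 + 15 + 21 = 38
  1 + 13 + 21 = 35
  5 + 13 + 24 = 42
Therefore result = [38, 35, 42].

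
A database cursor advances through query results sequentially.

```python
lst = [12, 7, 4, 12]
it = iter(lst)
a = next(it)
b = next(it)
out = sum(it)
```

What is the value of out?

Step 1: Create iterator over [12, 7, 4, 12].
Step 2: a = next() = 12, b = next() = 7.
Step 3: sum() of remaining [4, 12] = 16.
Therefore out = 16.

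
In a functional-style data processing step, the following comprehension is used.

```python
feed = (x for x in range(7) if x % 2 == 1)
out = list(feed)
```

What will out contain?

Step 1: Filter range(7) keeping only odd values:
  x=0: even, excluded
  x=1: odd, included
  x=2: even, excluded
  x=3: odd, included
  x=4: even, excluded
  x=5: odd, included
  x=6: even, excluded
Therefore out = [1, 3, 5].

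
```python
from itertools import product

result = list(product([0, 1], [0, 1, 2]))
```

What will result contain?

Step 1: product([0, 1], [0, 1, 2]) gives all pairs:
  (0, 0)
  (0, 1)
  (0, 2)
  (1, 0)
  (1, 1)
  (1, 2)
Therefore result = [(0, 0), (0, 1), (0, 2), (1, 0), (1, 1), (1, 2)].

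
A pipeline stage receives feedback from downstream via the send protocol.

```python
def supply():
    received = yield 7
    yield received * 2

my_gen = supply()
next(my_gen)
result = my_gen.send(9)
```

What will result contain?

Step 1: next(my_gen) advances to first yield, producing 7.
Step 2: send(9) resumes, received = 9.
Step 3: yield received * 2 = 9 * 2 = 18.
Therefore result = 18.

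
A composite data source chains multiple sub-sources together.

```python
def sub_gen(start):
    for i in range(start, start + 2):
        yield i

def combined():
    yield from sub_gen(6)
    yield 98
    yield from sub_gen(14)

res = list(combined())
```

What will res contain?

Step 1: combined() delegates to sub_gen(6):
  yield 6
  yield 7
Step 2: yield 98
Step 3: Delegates to sub_gen(14):
  yield 14
  yield 15
Therefore res = [6, 7, 98, 14, 15].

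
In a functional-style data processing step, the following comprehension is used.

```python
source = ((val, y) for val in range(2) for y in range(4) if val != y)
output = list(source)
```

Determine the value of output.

Step 1: Nested generator over range(2) x range(4) where val != y:
  (0, 0): excluded (val == y)
  (0, 1): included
  (0, 2): included
  (0, 3): included
  (1, 0): included
  (1, 1): excluded (val == y)
  (1, 2): included
  (1, 3): included
Therefore output = [(0, 1), (0, 2), (0, 3), (1, 0), (1, 2), (1, 3)].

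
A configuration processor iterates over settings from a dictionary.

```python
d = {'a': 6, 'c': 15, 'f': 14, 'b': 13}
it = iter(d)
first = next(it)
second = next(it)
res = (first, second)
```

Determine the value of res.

Step 1: iter(d) iterates over keys: ['a', 'c', 'f', 'b'].
Step 2: first = next(it) = 'a', second = next(it) = 'c'.
Therefore res = ('a', 'c').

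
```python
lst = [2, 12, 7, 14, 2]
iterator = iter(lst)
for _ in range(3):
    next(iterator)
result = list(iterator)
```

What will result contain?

Step 1: Create iterator over [2, 12, 7, 14, 2].
Step 2: Advance 3 positions (consuming [2, 12, 7]).
Step 3: list() collects remaining elements: [14, 2].
Therefore result = [14, 2].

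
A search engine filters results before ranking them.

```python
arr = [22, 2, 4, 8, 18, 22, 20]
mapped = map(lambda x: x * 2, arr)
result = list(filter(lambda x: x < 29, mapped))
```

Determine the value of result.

Step 1: Map x * 2:
  22 -> 44
  2 -> 4
  4 -> 8
  8 -> 16
  18 -> 36
  22 -> 44
  20 -> 40
Step 2: Filter for < 29:
  44: removed
  4: kept
  8: kept
  16: kept
  36: removed
  44: removed
  40: removed
Therefore result = [4, 8, 16].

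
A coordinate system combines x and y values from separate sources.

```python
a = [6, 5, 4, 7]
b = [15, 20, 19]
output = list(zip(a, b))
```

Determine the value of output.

Step 1: zip stops at shortest (len(a)=4, len(b)=3):
  Index 0: (6, 15)
  Index 1: (5, 20)
  Index 2: (4, 19)
Step 2: Last element of a (7) has no pair, dropped.
Therefore output = [(6, 15), (5, 20), (4, 19)].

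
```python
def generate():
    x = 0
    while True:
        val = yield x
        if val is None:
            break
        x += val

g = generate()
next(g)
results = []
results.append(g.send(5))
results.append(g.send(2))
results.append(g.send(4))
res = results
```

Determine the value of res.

Step 1: next(g) -> yield 0.
Step 2: send(5) -> x = 5, yield 5.
Step 3: send(2) -> x = 7, yield 7.
Step 4: send(4) -> x = 11, yield 11.
Therefore res = [5, 7, 11].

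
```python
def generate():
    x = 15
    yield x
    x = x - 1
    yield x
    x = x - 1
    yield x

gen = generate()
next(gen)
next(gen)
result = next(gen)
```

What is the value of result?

Step 1: Trace through generator execution:
  Yield 1: x starts at 15, yield 15
  Yield 2: x = 15 - 1 = 14, yield 14
  Yield 3: x = 14 - 1 = 13, yield 13
Step 2: First next() gets 15, second next() gets the second value, third next() yields 13.
Therefore result = 13.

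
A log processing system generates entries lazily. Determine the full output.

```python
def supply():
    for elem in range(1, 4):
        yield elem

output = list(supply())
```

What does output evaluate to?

Step 1: The generator yields each value from range(1, 4).
Step 2: list() consumes all yields: [1, 2, 3].
Therefore output = [1, 2, 3].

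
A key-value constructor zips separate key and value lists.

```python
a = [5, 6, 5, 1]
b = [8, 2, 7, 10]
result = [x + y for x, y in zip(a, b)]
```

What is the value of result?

Step 1: Add corresponding elements:
  5 + 8 = 13
  6 + 2 = 8
  5 + 7 = 12
  1 + 10 = 11
Therefore result = [13, 8, 12, 11].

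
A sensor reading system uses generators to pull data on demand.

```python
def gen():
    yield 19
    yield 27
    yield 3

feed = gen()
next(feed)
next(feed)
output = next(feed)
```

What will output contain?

Step 1: gen() creates a generator.
Step 2: next(feed) yields 19 (consumed and discarded).
Step 3: next(feed) yields 27 (consumed and discarded).
Step 4: next(feed) yields 3, assigned to output.
Therefore output = 3.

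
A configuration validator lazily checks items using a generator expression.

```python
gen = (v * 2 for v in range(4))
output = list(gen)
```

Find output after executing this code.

Step 1: For each v in range(4), compute v*2:
  v=0: 0*2 = 0
  v=1: 1*2 = 2
  v=2: 2*2 = 4
  v=3: 3*2 = 6
Therefore output = [0, 2, 4, 6].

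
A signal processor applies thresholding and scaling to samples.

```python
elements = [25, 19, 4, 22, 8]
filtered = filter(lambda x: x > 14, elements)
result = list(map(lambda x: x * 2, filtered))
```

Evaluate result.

Step 1: Filter elements for elements > 14:
  25: kept
  19: kept
  4: removed
  22: kept
  8: removed
Step 2: Map x * 2 on filtered [25, 19, 22]:
  25 -> 50
  19 -> 38
  22 -> 44
Therefore result = [50, 38, 44].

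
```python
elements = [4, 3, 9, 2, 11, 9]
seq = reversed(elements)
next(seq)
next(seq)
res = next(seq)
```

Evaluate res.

Step 1: reversed([4, 3, 9, 2, 11, 9]) gives iterator: [9, 11, 2, 9, 3, 4].
Step 2: First next() = 9, second next() = 11.
Step 3: Third next() = 2.
Therefore res = 2.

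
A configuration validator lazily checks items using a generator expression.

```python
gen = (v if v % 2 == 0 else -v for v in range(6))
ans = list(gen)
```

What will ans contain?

Step 1: For each v in range(6), yield v if even, else -v:
  v=0: even, yield 0
  v=1: odd, yield -1
  v=2: even, yield 2
  v=3: odd, yield -3
  v=4: even, yield 4
  v=5: odd, yield -5
Therefore ans = [0, -1, 2, -3, 4, -5].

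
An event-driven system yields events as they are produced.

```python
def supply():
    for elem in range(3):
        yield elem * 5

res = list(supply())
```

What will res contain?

Step 1: For each elem in range(3), yield elem * 5:
  elem=0: yield 0 * 5 = 0
  elem=1: yield 1 * 5 = 5
  elem=2: yield 2 * 5 = 10
Therefore res = [0, 5, 10].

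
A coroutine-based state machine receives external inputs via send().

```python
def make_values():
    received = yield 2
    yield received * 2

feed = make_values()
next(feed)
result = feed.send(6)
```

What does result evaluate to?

Step 1: next(feed) advances to first yield, producing 2.
Step 2: send(6) resumes, received = 6.
Step 3: yield received * 2 = 6 * 2 = 12.
Therefore result = 12.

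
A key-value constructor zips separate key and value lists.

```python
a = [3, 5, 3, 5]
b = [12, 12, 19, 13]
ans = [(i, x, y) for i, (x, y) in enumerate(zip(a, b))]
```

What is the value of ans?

Step 1: enumerate(zip(a, b)) gives index with paired elements:
  i=0: (3, 12)
  i=1: (5, 12)
  i=2: (3, 19)
  i=3: (5, 13)
Therefore ans = [(0, 3, 12), (1, 5, 12), (2, 3, 19), (3, 5, 13)].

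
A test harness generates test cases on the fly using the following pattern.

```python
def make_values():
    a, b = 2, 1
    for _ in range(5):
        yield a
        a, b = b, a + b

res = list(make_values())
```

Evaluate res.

Step 1: Fibonacci-like sequence starting with a=2, b=1:
  Iteration 1: yield a=2, then a,b = 1,3
  Iteration 2: yield a=1, then a,b = 3,4
  Iteration 3: yield a=3, then a,b = 4,7
  Iteration 4: yield a=4, then a,b = 7,11
  Iteration 5: yield a=7, then a,b = 11,18
Therefore res = [2, 1, 3, 4, 7].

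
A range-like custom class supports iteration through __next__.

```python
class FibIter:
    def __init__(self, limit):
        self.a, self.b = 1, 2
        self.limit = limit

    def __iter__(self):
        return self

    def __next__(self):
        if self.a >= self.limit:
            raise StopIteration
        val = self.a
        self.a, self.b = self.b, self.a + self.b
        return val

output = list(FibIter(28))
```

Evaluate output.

Step 1: Fibonacci-like sequence (a=1, b=2) until >= 28:
  Yield 1, then a,b = 2,3
  Yield 2, then a,b = 3,5
  Yield 3, then a,b = 5,8
  Yield 5, then a,b = 8,13
  Yield 8, then a,b = 13,21
  Yield 13, then a,b = 21,34
  Yield 21, then a,b = 34,55
Step 2: 34 >= 28, stop.
Therefore output = [1, 2, 3, 5, 8, 13, 21].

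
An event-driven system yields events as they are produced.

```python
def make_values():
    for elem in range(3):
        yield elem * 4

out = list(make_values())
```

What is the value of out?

Step 1: For each elem in range(3), yield elem * 4:
  elem=0: yield 0 * 4 = 0
  elem=1: yield 1 * 4 = 4
  elem=2: yield 2 * 4 = 8
Therefore out = [0, 4, 8].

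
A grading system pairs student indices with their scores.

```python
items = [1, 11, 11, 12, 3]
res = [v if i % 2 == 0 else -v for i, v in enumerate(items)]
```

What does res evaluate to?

Step 1: For each (i, v), keep v if i is even, negate if odd:
  i=0 (even): keep 1
  i=1 (odd): negate to -11
  i=2 (even): keep 11
  i=3 (odd): negate to -12
  i=4 (even): keep 3
Therefore res = [1, -11, 11, -12, 3].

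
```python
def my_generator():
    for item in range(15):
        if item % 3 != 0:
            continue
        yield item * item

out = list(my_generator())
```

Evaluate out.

Step 1: Only yield item**2 when item is divisible by 3:
  item=0: 0 % 3 == 0, yield 0**2 = 0
  item=3: 3 % 3 == 0, yield 3**2 = 9
  item=6: 6 % 3 == 0, yield 6**2 = 36
  item=9: 9 % 3 == 0, yield 9**2 = 81
  item=12: 12 % 3 == 0, yield 12**2 = 144
Therefore out = [0, 9, 36, 81, 144].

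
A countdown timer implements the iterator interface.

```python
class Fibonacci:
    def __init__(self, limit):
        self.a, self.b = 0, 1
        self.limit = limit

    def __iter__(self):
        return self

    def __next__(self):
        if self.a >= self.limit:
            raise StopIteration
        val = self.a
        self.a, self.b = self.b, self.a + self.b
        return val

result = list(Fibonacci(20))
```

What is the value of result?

Step 1: Fibonacci-like sequence (a=0, b=1) until >= 20:
  Yield 0, then a,b = 1,1
  Yield 1, then a,b = 1,2
  Yield 1, then a,b = 2,3
  Yield 2, then a,b = 3,5
  Yield 3, then a,b = 5,8
  Yield 5, then a,b = 8,13
  Yield 8, then a,b = 13,21
  Yield 13, then a,b = 21,34
Step 2: 21 >= 20, stop.
Therefore result = [0, 1, 1, 2, 3, 5, 8, 13].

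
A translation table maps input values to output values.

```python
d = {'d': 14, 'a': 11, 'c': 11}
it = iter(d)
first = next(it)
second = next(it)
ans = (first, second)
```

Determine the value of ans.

Step 1: iter(d) iterates over keys: ['d', 'a', 'c'].
Step 2: first = next(it) = 'd', second = next(it) = 'a'.
Therefore ans = ('d', 'a').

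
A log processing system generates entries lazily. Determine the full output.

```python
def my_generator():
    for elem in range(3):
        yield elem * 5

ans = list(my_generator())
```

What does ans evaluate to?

Step 1: For each elem in range(3), yield elem * 5:
  elem=0: yield 0 * 5 = 0
  elem=1: yield 1 * 5 = 5
  elem=2: yield 2 * 5 = 10
Therefore ans = [0, 5, 10].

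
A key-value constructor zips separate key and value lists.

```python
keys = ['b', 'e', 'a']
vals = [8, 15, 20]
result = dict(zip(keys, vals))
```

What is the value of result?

Step 1: zip pairs keys with values:
  'b' -> 8
  'e' -> 15
  'a' -> 20
Therefore result = {'b': 8, 'e': 15, 'a': 20}.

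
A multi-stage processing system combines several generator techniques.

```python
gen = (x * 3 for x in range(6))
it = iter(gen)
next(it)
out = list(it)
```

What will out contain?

Step 1: Generator produces [0, 3, 6, 9, 12, 15].
Step 2: next(it) consumes first element (0).
Step 3: list(it) collects remaining: [3, 6, 9, 12, 15].
Therefore out = [3, 6, 9, 12, 15].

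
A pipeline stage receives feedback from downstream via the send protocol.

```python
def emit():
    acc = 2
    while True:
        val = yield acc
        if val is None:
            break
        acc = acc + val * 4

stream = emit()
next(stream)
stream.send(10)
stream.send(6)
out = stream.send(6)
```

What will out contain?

Step 1: next() -> yield acc=2.
Step 2: send(10) -> val=10, acc = 2 + 10*4 = 42, yield 42.
Step 3: send(6) -> val=6, acc = 42 + 6*4 = 66, yield 66.
Step 4: send(6) -> val=6, acc = 66 + 6*4 = 90, yield 90.
Therefore out = 90.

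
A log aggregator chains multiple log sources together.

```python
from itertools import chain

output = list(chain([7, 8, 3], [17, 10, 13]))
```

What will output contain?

Step 1: chain() concatenates iterables: [7, 8, 3] + [17, 10, 13].
Therefore output = [7, 8, 3, 17, 10, 13].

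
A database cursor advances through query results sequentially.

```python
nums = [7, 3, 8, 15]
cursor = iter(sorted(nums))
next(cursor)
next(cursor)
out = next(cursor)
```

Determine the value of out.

Step 1: sorted([7, 3, 8, 15]) = [3, 7, 8, 15].
Step 2: Create iterator and skip 2 elements.
Step 3: next() returns 8.
Therefore out = 8.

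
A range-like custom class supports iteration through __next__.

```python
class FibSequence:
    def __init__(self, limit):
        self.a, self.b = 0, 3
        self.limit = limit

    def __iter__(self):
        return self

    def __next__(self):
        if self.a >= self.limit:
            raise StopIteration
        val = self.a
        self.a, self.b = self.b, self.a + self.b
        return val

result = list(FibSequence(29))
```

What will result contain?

Step 1: Fibonacci-like sequence (a=0, b=3) until >= 29:
  Yield 0, then a,b = 3,3
  Yield 3, then a,b = 3,6
  Yield 3, then a,b = 6,9
  Yield 6, then a,b = 9,15
  Yield 9, then a,b = 15,24
  Yield 15, then a,b = 24,39
  Yield 24, then a,b = 39,63
Step 2: 39 >= 29, stop.
Therefore result = [0, 3, 3, 6, 9, 15, 24].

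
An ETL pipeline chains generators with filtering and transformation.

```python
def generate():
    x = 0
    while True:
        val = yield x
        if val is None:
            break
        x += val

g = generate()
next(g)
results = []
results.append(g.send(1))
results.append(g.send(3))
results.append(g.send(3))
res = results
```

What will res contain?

Step 1: next(g) -> yield 0.
Step 2: send(1) -> x = 1, yield 1.
Step 3: send(3) -> x = 4, yield 4.
Step 4: send(3) -> x = 7, yield 7.
Therefore res = [1, 4, 7].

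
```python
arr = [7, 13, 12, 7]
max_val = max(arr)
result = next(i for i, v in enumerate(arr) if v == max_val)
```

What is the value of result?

Step 1: max([7, 13, 12, 7]) = 13.
Step 2: Find first index where value == 13:
  Index 0: 7 != 13
  Index 1: 13 == 13, found!
Therefore result = 1.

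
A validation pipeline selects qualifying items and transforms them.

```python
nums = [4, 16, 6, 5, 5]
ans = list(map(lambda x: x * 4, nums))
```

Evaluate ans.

Step 1: Apply lambda x: x * 4 to each element:
  4 -> 16
  16 -> 64
  6 -> 24
  5 -> 20
  5 -> 20
Therefore ans = [16, 64, 24, 20, 20].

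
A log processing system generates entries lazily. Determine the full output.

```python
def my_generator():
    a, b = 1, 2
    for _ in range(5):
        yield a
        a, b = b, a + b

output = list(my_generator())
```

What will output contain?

Step 1: Fibonacci-like sequence starting with a=1, b=2:
  Iteration 1: yield a=1, then a,b = 2,3
  Iteration 2: yield a=2, then a,b = 3,5
  Iteration 3: yield a=3, then a,b = 5,8
  Iteration 4: yield a=5, then a,b = 8,13
  Iteration 5: yield a=8, then a,b = 13,21
Therefore output = [1, 2, 3, 5, 8].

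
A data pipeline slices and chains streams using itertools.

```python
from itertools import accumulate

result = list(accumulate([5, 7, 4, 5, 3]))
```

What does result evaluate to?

Step 1: accumulate computes running sums:
  + 5 = 5
  + 7 = 12
  + 4 = 16
  + 5 = 21
  + 3 = 24
Therefore result = [5, 12, 16, 21, 24].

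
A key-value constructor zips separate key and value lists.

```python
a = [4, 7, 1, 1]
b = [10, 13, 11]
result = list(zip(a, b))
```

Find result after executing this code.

Step 1: zip stops at shortest (len(a)=4, len(b)=3):
  Index 0: (4, 10)
  Index 1: (7, 13)
  Index 2: (1, 11)
Step 2: Last element of a (1) has no pair, dropped.
Therefore result = [(4, 10), (7, 13), (1, 11)].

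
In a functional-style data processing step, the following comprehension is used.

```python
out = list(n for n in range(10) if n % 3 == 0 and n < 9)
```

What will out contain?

Step 1: Filter range(10) where n % 3 == 0 and n < 9:
  n=0: both conditions met, included
  n=1: excluded (1 % 3 != 0)
  n=2: excluded (2 % 3 != 0)
  n=3: both conditions met, included
  n=4: excluded (4 % 3 != 0)
  n=5: excluded (5 % 3 != 0)
  n=6: both conditions met, included
  n=7: excluded (7 % 3 != 0)
  n=8: excluded (8 % 3 != 0)
  n=9: excluded (9 >= 9)
Therefore out = [0, 3, 6].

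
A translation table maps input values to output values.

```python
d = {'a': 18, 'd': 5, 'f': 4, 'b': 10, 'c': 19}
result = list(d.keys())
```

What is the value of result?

Step 1: d.keys() returns the dictionary keys in insertion order.
Therefore result = ['a', 'd', 'f', 'b', 'c'].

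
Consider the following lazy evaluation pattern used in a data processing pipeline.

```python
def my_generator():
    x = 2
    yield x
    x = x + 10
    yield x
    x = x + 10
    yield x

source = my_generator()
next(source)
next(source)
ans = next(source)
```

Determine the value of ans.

Step 1: Trace through generator execution:
  Yield 1: x starts at 2, yield 2
  Yield 2: x = 2 + 10 = 12, yield 12
  Yield 3: x = 12 + 10 = 22, yield 22
Step 2: First next() gets 2, second next() gets the second value, third next() yields 22.
Therefore ans = 22.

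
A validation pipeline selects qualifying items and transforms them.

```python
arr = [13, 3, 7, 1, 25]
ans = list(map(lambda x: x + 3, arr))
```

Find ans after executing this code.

Step 1: Apply lambda x: x + 3 to each element:
  13 -> 16
  3 -> 6
  7 -> 10
  1 -> 4
  25 -> 28
Therefore ans = [16, 6, 10, 4, 28].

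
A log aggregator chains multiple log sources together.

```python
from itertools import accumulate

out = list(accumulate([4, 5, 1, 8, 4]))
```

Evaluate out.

Step 1: accumulate computes running sums:
  + 4 = 4
  + 5 = 9
  + 1 = 10
  + 8 = 18
  + 4 = 22
Therefore out = [4, 9, 10, 18, 22].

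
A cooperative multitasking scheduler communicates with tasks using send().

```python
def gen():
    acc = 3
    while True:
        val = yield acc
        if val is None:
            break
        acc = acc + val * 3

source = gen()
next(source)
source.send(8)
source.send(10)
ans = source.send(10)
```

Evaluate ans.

Step 1: next() -> yield acc=3.
Step 2: send(8) -> val=8, acc = 3 + 8*3 = 27, yield 27.
Step 3: send(10) -> val=10, acc = 27 + 10*3 = 57, yield 57.
Step 4: send(10) -> val=10, acc = 57 + 10*3 = 87, yield 87.
Therefore ans = 87.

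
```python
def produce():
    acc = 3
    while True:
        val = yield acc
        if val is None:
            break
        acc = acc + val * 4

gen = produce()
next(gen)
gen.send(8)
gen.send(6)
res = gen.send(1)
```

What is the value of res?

Step 1: next() -> yield acc=3.
Step 2: send(8) -> val=8, acc = 3 + 8*4 = 35, yield 35.
Step 3: send(6) -> val=6, acc = 35 + 6*4 = 59, yield 59.
Step 4: send(1) -> val=1, acc = 59 + 1*4 = 63, yield 63.
Therefore res = 63.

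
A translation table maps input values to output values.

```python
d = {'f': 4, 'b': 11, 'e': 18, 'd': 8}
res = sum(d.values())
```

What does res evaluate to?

Step 1: d.values() = [4, 11, 18, 8].
Step 2: sum = 41.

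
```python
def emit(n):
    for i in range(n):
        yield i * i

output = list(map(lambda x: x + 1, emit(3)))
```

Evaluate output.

Step 1: emit(3) yields squares: [0, 1, 4].
Step 2: map adds 1 to each: [1, 2, 5].
Therefore output = [1, 2, 5].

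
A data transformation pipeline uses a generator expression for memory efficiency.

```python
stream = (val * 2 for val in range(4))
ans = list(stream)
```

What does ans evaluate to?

Step 1: For each val in range(4), compute val*2:
  val=0: 0*2 = 0
  val=1: 1*2 = 2
  val=2: 2*2 = 4
  val=3: 3*2 = 6
Therefore ans = [0, 2, 4, 6].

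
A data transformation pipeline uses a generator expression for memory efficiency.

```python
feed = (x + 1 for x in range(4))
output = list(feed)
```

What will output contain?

Step 1: For each x in range(4), compute x+1:
  x=0: 0+1 = 1
  x=1: 1+1 = 2
  x=2: 2+1 = 3
  x=3: 3+1 = 4
Therefore output = [1, 2, 3, 4].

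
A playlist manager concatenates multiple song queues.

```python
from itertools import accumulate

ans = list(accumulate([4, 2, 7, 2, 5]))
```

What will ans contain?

Step 1: accumulate computes running sums:
  + 4 = 4
  + 2 = 6
  + 7 = 13
  + 2 = 15
  + 5 = 20
Therefore ans = [4, 6, 13, 15, 20].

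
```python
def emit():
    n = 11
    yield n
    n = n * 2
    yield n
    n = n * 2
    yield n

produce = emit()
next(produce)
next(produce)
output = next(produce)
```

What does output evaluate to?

Step 1: Trace through generator execution:
  Yield 1: n starts at 11, yield 11
  Yield 2: n = 11 * 2 = 22, yield 22
  Yield 3: n = 22 * 2 = 44, yield 44
Step 2: First next() gets 11, second next() gets the second value, third next() yields 44.
Therefore output = 44.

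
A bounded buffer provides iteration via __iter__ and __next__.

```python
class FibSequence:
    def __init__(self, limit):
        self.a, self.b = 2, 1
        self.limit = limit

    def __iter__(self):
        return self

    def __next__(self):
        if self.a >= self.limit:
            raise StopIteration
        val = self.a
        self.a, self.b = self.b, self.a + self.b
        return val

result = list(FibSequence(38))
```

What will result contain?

Step 1: Fibonacci-like sequence (a=2, b=1) until >= 38:
  Yield 2, then a,b = 1,3
  Yield 1, then a,b = 3,4
  Yield 3, then a,b = 4,7
  Yield 4, then a,b = 7,11
  Yield 7, then a,b = 11,18
  Yield 11, then a,b = 18,29
  Yield 18, then a,b = 29,47
  Yield 29, then a,b = 47,76
Step 2: 47 >= 38, stop.
Therefore result = [2, 1, 3, 4, 7, 11, 18, 29].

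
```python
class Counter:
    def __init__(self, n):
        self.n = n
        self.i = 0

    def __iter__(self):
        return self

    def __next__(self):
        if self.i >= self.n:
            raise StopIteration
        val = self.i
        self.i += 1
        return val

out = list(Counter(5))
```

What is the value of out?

Step 1: Counter(5) creates an iterator counting 0 to 4.
Step 2: list() consumes all values: [0, 1, 2, 3, 4].
Therefore out = [0, 1, 2, 3, 4].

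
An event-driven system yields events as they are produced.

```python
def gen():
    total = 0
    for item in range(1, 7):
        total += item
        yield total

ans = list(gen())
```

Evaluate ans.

Step 1: Generator accumulates running sum:
  item=1: total = 1, yield 1
  item=2: total = 3, yield 3
  item=3: total = 6, yield 6
  item=4: total = 10, yield 10
  item=5: total = 15, yield 15
  item=6: total = 21, yield 21
Therefore ans = [1, 3, 6, 10, 15, 21].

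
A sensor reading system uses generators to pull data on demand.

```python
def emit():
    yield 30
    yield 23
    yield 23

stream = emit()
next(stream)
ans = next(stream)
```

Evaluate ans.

Step 1: emit() creates a generator.
Step 2: next(stream) yields 30 (consumed and discarded).
Step 3: next(stream) yields 23, assigned to ans.
Therefore ans = 23.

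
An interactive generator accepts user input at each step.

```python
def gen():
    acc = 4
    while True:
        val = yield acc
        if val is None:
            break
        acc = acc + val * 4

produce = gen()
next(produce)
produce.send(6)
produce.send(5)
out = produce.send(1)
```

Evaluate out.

Step 1: next() -> yield acc=4.
Step 2: send(6) -> val=6, acc = 4 + 6*4 = 28, yield 28.
Step 3: send(5) -> val=5, acc = 28 + 5*4 = 48, yield 48.
Step 4: send(1) -> val=1, acc = 48 + 1*4 = 52, yield 52.
Therefore out = 52.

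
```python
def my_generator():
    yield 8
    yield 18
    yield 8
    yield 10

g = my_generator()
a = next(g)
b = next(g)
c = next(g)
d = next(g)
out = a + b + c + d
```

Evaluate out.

Step 1: Create generator and consume all values:
  a = next(g) = 8
  b = next(g) = 18
  c = next(g) = 8
  d = next(g) = 10
Step 2: out = 8 + 18 + 8 + 10 = 44.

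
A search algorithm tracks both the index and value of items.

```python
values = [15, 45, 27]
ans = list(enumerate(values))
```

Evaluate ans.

Step 1: enumerate pairs each element with its index:
  (0, 15)
  (1, 45)
  (2, 27)
Therefore ans = [(0, 15), (1, 45), (2, 27)].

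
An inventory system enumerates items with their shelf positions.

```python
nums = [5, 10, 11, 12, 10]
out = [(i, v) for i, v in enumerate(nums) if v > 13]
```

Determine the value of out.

Step 1: Filter enumerate([5, 10, 11, 12, 10]) keeping v > 13:
  (0, 5): 5 <= 13, excluded
  (1, 10): 10 <= 13, excluded
  (2, 11): 11 <= 13, excluded
  (3, 12): 12 <= 13, excluded
  (4, 10): 10 <= 13, excluded
Therefore out = [].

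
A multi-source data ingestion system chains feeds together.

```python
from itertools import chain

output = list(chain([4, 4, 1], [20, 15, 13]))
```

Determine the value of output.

Step 1: chain() concatenates iterables: [4, 4, 1] + [20, 15, 13].
Therefore output = [4, 4, 1, 20, 15, 13].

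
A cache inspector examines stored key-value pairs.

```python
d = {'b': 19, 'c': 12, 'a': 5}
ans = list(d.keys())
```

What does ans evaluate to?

Step 1: d.keys() returns the dictionary keys in insertion order.
Therefore ans = ['b', 'c', 'a'].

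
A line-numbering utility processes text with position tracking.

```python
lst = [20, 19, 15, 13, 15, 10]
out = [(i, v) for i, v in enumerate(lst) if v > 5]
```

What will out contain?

Step 1: Filter enumerate([20, 19, 15, 13, 15, 10]) keeping v > 5:
  (0, 20): 20 > 5, included
  (1, 19): 19 > 5, included
  (2, 15): 15 > 5, included
  (3, 13): 13 > 5, included
  (4, 15): 15 > 5, included
  (5, 10): 10 > 5, included
Therefore out = [(0, 20), (1, 19), (2, 15), (3, 13), (4, 15), (5, 10)].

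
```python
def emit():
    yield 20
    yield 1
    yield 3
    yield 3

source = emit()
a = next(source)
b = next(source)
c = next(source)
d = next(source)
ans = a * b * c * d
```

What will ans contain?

Step 1: Create generator and consume all values:
  a = next(source) = 20
  b = next(source) = 1
  c = next(source) = 3
  d = next(source) = 3
Step 2: ans = 20 * 1 * 3 * 3 = 180.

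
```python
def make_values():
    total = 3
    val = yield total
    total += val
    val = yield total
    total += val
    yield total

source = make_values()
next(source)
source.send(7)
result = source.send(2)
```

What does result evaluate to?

Step 1: next() -> yield total=3.
Step 2: send(7) -> val=7, total = 3+7 = 10, yield 10.
Step 3: send(2) -> val=2, total = 10+2 = 12, yield 12.
Therefore result = 12.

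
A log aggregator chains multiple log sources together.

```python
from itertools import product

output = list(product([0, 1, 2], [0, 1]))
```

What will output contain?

Step 1: product([0, 1, 2], [0, 1]) gives all pairs:
  (0, 0)
  (0, 1)
  (1, 0)
  (1, 1)
  (2, 0)
  (2, 1)
Therefore output = [(0, 0), (0, 1), (1, 0), (1, 1), (2, 0), (2, 1)].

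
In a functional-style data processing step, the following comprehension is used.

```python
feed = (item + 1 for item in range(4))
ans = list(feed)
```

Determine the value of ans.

Step 1: For each item in range(4), compute item+1:
  item=0: 0+1 = 1
  item=1: 1+1 = 2
  item=2: 2+1 = 3
  item=3: 3+1 = 4
Therefore ans = [1, 2, 3, 4].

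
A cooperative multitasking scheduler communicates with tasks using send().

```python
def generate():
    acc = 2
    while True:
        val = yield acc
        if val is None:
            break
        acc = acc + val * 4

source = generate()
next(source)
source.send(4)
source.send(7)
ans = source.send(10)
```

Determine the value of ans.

Step 1: next() -> yield acc=2.
Step 2: send(4) -> val=4, acc = 2 + 4*4 = 18, yield 18.
Step 3: send(7) -> val=7, acc = 18 + 7*4 = 46, yield 46.
Step 4: send(10) -> val=10, acc = 46 + 10*4 = 86, yield 86.
Therefore ans = 86.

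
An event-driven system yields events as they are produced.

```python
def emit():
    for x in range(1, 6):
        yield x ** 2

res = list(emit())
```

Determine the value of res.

Step 1: For each x in range(1, 6), yield x**2:
  x=1: yield 1**2 = 1
  x=2: yield 2**2 = 4
  x=3: yield 3**2 = 9
  x=4: yield 4**2 = 16
  x=5: yield 5**2 = 25
Therefore res = [1, 4, 9, 16, 25].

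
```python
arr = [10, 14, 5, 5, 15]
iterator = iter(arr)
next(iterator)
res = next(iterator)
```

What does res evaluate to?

Step 1: Create iterator over [10, 14, 5, 5, 15].
Step 2: next() consumes 10.
Step 3: next() returns 14.
Therefore res = 14.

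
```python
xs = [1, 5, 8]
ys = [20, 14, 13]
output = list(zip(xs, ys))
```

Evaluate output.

Step 1: zip pairs elements at same index:
  Index 0: (1, 20)
  Index 1: (5, 14)
  Index 2: (8, 13)
Therefore output = [(1, 20), (5, 14), (8, 13)].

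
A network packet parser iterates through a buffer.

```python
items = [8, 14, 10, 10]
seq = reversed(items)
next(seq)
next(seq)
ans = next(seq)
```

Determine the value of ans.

Step 1: reversed([8, 14, 10, 10]) gives iterator: [10, 10, 14, 8].
Step 2: First next() = 10, second next() = 10.
Step 3: Third next() = 14.
Therefore ans = 14.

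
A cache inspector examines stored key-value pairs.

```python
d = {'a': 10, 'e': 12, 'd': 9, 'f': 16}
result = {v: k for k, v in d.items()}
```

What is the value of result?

Step 1: Invert dict (swap keys and values):
  'a': 10 -> 10: 'a'
  'e': 12 -> 12: 'e'
  'd': 9 -> 9: 'd'
  'f': 16 -> 16: 'f'
Therefore result = {10: 'a', 12: 'e', 9: 'd', 16: 'f'}.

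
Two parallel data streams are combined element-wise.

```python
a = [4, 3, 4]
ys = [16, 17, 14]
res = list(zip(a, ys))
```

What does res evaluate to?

Step 1: zip pairs elements at same index:
  Index 0: (4, 16)
  Index 1: (3, 17)
  Index 2: (4, 14)
Therefore res = [(4, 16), (3, 17), (4, 14)].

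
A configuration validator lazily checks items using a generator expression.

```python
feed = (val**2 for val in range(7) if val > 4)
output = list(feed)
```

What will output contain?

Step 1: For range(7), keep val > 4, then square:
  val=0: 0 <= 4, excluded
  val=1: 1 <= 4, excluded
  val=2: 2 <= 4, excluded
  val=3: 3 <= 4, excluded
  val=4: 4 <= 4, excluded
  val=5: 5 > 4, yield 5**2 = 25
  val=6: 6 > 4, yield 6**2 = 36
Therefore output = [25, 36].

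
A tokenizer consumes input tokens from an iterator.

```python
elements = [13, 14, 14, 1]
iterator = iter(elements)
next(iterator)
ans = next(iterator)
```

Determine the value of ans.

Step 1: Create iterator over [13, 14, 14, 1].
Step 2: next() consumes 13.
Step 3: next() returns 14.
Therefore ans = 14.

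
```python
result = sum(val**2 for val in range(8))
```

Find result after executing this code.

Step 1: Compute val**2 for each val in range(8):
  val=0: 0**2 = 0
  val=1: 1**2 = 1
  val=2: 2**2 = 4
  val=3: 3**2 = 9
  val=4: 4**2 = 16
  val=5: 5**2 = 25
  val=6: 6**2 = 36
  val=7: 7**2 = 49
Step 2: sum = 0 + 1 + 4 + 9 + 16 + 25 + 36 + 49 = 140.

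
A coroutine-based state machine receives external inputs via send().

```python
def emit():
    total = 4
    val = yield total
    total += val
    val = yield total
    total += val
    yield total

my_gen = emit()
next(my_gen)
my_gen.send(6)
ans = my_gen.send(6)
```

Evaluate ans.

Step 1: next() -> yield total=4.
Step 2: send(6) -> val=6, total = 4+6 = 10, yield 10.
Step 3: send(6) -> val=6, total = 10+6 = 16, yield 16.
Therefore ans = 16.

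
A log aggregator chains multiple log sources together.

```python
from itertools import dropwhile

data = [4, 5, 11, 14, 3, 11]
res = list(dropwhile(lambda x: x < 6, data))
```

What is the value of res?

Step 1: dropwhile drops elements while < 6:
  4 < 6: dropped
  5 < 6: dropped
  11: kept (dropping stopped)
Step 2: Remaining elements kept regardless of condition.
Therefore res = [11, 14, 3, 11].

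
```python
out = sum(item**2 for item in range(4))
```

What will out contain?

Step 1: Compute item**2 for each item in range(4):
  item=0: 0**2 = 0
  item=1: 1**2 = 1
  item=2: 2**2 = 4
  item=3: 3**2 = 9
Step 2: sum = 0 + 1 + 4 + 9 = 14.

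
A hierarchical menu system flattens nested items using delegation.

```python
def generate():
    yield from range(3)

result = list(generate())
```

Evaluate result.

Step 1: yield from delegates to the iterable, yielding each element.
Step 2: Collected values: [0, 1, 2].
Therefore result = [0, 1, 2].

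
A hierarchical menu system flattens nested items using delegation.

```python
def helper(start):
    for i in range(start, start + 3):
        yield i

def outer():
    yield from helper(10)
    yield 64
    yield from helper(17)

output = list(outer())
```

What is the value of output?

Step 1: outer() delegates to helper(10):
  yield 10
  yield 11
  yield 12
Step 2: yield 64
Step 3: Delegates to helper(17):
  yield 17
  yield 18
  yield 19
Therefore output = [10, 11, 12, 64, 17, 18, 19].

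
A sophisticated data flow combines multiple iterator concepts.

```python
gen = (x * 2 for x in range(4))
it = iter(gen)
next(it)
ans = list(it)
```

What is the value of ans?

Step 1: Generator produces [0, 2, 4, 6].
Step 2: next(it) consumes first element (0).
Step 3: list(it) collects remaining: [2, 4, 6].
Therefore ans = [2, 4, 6].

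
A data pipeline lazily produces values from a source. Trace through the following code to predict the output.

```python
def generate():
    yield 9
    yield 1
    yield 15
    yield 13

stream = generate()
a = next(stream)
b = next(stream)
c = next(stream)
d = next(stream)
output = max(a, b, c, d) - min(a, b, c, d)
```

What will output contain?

Step 1: Create generator and consume all values:
  a = next(stream) = 9
  b = next(stream) = 1
  c = next(stream) = 15
  d = next(stream) = 13
Step 2: max = 15, min = 1, output = 15 - 1 = 14.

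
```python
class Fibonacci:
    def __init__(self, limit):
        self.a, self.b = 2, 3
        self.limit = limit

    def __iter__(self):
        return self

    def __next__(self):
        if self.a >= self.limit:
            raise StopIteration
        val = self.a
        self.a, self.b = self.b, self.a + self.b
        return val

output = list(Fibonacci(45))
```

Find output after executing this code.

Step 1: Fibonacci-like sequence (a=2, b=3) until >= 45:
  Yield 2, then a,b = 3,5
  Yield 3, then a,b = 5,8
  Yield 5, then a,b = 8,13
  Yield 8, then a,b = 13,21
  Yield 13, then a,b = 21,34
  Yield 21, then a,b = 34,55
  Yield 34, then a,b = 55,89
Step 2: 55 >= 45, stop.
Therefore output = [2, 3, 5, 8, 13, 21, 34].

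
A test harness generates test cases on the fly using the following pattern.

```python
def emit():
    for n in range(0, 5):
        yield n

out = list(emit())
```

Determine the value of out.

Step 1: The generator yields each value from range(0, 5).
Step 2: list() consumes all yields: [0, 1, 2, 3, 4].
Therefore out = [0, 1, 2, 3, 4].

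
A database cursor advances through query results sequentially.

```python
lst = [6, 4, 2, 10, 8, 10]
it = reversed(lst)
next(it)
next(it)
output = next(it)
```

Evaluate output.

Step 1: reversed([6, 4, 2, 10, 8, 10]) gives iterator: [10, 8, 10, 2, 4, 6].
Step 2: First next() = 10, second next() = 8.
Step 3: Third next() = 10.
Therefore output = 10.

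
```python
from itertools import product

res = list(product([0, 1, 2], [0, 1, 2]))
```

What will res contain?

Step 1: product([0, 1, 2], [0, 1, 2]) gives all pairs:
  (0, 0)
  (0, 1)
  (0, 2)
  (1, 0)
  (1, 1)
  (1, 2)
  (2, 0)
  (2, 1)
  (2, 2)
Therefore res = [(0, 0), (0, 1), (0, 2), (1, 0), (1, 1), (1, 2), (2, 0), (2, 1), (2, 2)].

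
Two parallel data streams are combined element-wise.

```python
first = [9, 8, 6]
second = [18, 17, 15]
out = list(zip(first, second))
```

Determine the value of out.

Step 1: zip pairs elements at same index:
  Index 0: (9, 18)
  Index 1: (8, 17)
  Index 2: (6, 15)
Therefore out = [(9, 18), (8, 17), (6, 15)].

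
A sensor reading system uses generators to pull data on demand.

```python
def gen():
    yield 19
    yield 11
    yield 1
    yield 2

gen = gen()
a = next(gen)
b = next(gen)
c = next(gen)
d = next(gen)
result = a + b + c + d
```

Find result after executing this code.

Step 1: Create generator and consume all values:
  a = next(gen) = 19
  b = next(gen) = 11
  c = next(gen) = 1
  d = next(gen) = 2
Step 2: result = 19 + 11 + 1 + 2 = 33.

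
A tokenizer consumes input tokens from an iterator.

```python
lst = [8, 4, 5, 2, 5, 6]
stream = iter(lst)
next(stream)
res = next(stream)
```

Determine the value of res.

Step 1: Create iterator over [8, 4, 5, 2, 5, 6].
Step 2: next() consumes 8.
Step 3: next() returns 4.
Therefore res = 4.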